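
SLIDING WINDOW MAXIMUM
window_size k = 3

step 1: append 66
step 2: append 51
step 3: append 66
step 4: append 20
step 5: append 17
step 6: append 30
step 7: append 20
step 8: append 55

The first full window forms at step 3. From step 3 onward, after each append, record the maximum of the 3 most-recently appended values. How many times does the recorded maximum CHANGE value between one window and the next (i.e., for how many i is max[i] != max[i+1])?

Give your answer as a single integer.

step 1: append 66 -> window=[66] (not full yet)
step 2: append 51 -> window=[66, 51] (not full yet)
step 3: append 66 -> window=[66, 51, 66] -> max=66
step 4: append 20 -> window=[51, 66, 20] -> max=66
step 5: append 17 -> window=[66, 20, 17] -> max=66
step 6: append 30 -> window=[20, 17, 30] -> max=30
step 7: append 20 -> window=[17, 30, 20] -> max=30
step 8: append 55 -> window=[30, 20, 55] -> max=55
Recorded maximums: 66 66 66 30 30 55
Changes between consecutive maximums: 2

Answer: 2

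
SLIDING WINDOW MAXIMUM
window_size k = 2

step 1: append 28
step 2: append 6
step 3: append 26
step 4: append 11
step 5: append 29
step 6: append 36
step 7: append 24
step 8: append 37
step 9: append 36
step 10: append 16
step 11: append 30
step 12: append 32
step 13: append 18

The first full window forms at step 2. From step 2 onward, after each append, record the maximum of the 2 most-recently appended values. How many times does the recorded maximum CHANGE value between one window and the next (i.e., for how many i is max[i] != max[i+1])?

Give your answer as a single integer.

step 1: append 28 -> window=[28] (not full yet)
step 2: append 6 -> window=[28, 6] -> max=28
step 3: append 26 -> window=[6, 26] -> max=26
step 4: append 11 -> window=[26, 11] -> max=26
step 5: append 29 -> window=[11, 29] -> max=29
step 6: append 36 -> window=[29, 36] -> max=36
step 7: append 24 -> window=[36, 24] -> max=36
step 8: append 37 -> window=[24, 37] -> max=37
step 9: append 36 -> window=[37, 36] -> max=37
step 10: append 16 -> window=[36, 16] -> max=36
step 11: append 30 -> window=[16, 30] -> max=30
step 12: append 32 -> window=[30, 32] -> max=32
step 13: append 18 -> window=[32, 18] -> max=32
Recorded maximums: 28 26 26 29 36 36 37 37 36 30 32 32
Changes between consecutive maximums: 7

Answer: 7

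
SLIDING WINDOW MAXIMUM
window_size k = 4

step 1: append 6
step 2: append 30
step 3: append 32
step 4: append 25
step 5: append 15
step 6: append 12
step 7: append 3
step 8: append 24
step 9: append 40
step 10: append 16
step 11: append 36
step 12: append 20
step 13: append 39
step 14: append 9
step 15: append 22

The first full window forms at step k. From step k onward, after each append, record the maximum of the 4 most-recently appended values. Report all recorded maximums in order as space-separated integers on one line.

step 1: append 6 -> window=[6] (not full yet)
step 2: append 30 -> window=[6, 30] (not full yet)
step 3: append 32 -> window=[6, 30, 32] (not full yet)
step 4: append 25 -> window=[6, 30, 32, 25] -> max=32
step 5: append 15 -> window=[30, 32, 25, 15] -> max=32
step 6: append 12 -> window=[32, 25, 15, 12] -> max=32
step 7: append 3 -> window=[25, 15, 12, 3] -> max=25
step 8: append 24 -> window=[15, 12, 3, 24] -> max=24
step 9: append 40 -> window=[12, 3, 24, 40] -> max=40
step 10: append 16 -> window=[3, 24, 40, 16] -> max=40
step 11: append 36 -> window=[24, 40, 16, 36] -> max=40
step 12: append 20 -> window=[40, 16, 36, 20] -> max=40
step 13: append 39 -> window=[16, 36, 20, 39] -> max=39
step 14: append 9 -> window=[36, 20, 39, 9] -> max=39
step 15: append 22 -> window=[20, 39, 9, 22] -> max=39

Answer: 32 32 32 25 24 40 40 40 40 39 39 39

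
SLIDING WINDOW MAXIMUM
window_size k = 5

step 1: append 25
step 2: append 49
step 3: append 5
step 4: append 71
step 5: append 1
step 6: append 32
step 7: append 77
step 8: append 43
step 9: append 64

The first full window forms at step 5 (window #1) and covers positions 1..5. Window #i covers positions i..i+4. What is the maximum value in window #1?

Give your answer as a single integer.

step 1: append 25 -> window=[25] (not full yet)
step 2: append 49 -> window=[25, 49] (not full yet)
step 3: append 5 -> window=[25, 49, 5] (not full yet)
step 4: append 71 -> window=[25, 49, 5, 71] (not full yet)
step 5: append 1 -> window=[25, 49, 5, 71, 1] -> max=71
Window #1 max = 71

Answer: 71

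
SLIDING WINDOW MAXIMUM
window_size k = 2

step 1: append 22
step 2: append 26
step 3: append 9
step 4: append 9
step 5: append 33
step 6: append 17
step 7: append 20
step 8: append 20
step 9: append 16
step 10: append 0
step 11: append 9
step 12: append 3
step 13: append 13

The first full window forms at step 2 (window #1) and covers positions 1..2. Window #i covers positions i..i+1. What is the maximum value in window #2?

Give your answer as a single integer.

Answer: 26

Derivation:
step 1: append 22 -> window=[22] (not full yet)
step 2: append 26 -> window=[22, 26] -> max=26
step 3: append 9 -> window=[26, 9] -> max=26
Window #2 max = 26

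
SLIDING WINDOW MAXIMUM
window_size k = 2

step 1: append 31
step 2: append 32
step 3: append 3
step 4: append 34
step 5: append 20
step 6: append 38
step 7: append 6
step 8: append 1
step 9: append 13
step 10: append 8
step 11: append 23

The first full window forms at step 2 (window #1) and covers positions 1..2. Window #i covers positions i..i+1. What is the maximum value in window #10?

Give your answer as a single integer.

Answer: 23

Derivation:
step 1: append 31 -> window=[31] (not full yet)
step 2: append 32 -> window=[31, 32] -> max=32
step 3: append 3 -> window=[32, 3] -> max=32
step 4: append 34 -> window=[3, 34] -> max=34
step 5: append 20 -> window=[34, 20] -> max=34
step 6: append 38 -> window=[20, 38] -> max=38
step 7: append 6 -> window=[38, 6] -> max=38
step 8: append 1 -> window=[6, 1] -> max=6
step 9: append 13 -> window=[1, 13] -> max=13
step 10: append 8 -> window=[13, 8] -> max=13
step 11: append 23 -> window=[8, 23] -> max=23
Window #10 max = 23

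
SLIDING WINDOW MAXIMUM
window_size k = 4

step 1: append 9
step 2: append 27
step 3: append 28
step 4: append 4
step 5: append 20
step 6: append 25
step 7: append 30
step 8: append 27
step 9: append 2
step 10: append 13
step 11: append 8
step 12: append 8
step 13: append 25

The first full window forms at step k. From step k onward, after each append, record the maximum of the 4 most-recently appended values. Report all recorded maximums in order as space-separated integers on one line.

step 1: append 9 -> window=[9] (not full yet)
step 2: append 27 -> window=[9, 27] (not full yet)
step 3: append 28 -> window=[9, 27, 28] (not full yet)
step 4: append 4 -> window=[9, 27, 28, 4] -> max=28
step 5: append 20 -> window=[27, 28, 4, 20] -> max=28
step 6: append 25 -> window=[28, 4, 20, 25] -> max=28
step 7: append 30 -> window=[4, 20, 25, 30] -> max=30
step 8: append 27 -> window=[20, 25, 30, 27] -> max=30
step 9: append 2 -> window=[25, 30, 27, 2] -> max=30
step 10: append 13 -> window=[30, 27, 2, 13] -> max=30
step 11: append 8 -> window=[27, 2, 13, 8] -> max=27
step 12: append 8 -> window=[2, 13, 8, 8] -> max=13
step 13: append 25 -> window=[13, 8, 8, 25] -> max=25

Answer: 28 28 28 30 30 30 30 27 13 25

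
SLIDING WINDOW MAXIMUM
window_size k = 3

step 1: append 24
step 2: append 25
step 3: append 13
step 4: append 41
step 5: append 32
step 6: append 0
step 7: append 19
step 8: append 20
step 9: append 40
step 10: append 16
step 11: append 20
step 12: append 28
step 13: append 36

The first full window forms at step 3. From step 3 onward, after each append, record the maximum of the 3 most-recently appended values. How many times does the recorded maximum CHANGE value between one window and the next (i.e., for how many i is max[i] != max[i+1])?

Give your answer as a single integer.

Answer: 6

Derivation:
step 1: append 24 -> window=[24] (not full yet)
step 2: append 25 -> window=[24, 25] (not full yet)
step 3: append 13 -> window=[24, 25, 13] -> max=25
step 4: append 41 -> window=[25, 13, 41] -> max=41
step 5: append 32 -> window=[13, 41, 32] -> max=41
step 6: append 0 -> window=[41, 32, 0] -> max=41
step 7: append 19 -> window=[32, 0, 19] -> max=32
step 8: append 20 -> window=[0, 19, 20] -> max=20
step 9: append 40 -> window=[19, 20, 40] -> max=40
step 10: append 16 -> window=[20, 40, 16] -> max=40
step 11: append 20 -> window=[40, 16, 20] -> max=40
step 12: append 28 -> window=[16, 20, 28] -> max=28
step 13: append 36 -> window=[20, 28, 36] -> max=36
Recorded maximums: 25 41 41 41 32 20 40 40 40 28 36
Changes between consecutive maximums: 6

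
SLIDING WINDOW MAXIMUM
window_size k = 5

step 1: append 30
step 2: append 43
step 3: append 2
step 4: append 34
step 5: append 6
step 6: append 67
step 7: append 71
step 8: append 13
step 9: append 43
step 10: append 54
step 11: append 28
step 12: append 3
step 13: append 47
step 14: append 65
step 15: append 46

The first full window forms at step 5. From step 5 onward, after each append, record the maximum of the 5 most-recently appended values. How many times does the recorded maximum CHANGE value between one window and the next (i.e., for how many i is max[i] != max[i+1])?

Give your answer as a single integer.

Answer: 4

Derivation:
step 1: append 30 -> window=[30] (not full yet)
step 2: append 43 -> window=[30, 43] (not full yet)
step 3: append 2 -> window=[30, 43, 2] (not full yet)
step 4: append 34 -> window=[30, 43, 2, 34] (not full yet)
step 5: append 6 -> window=[30, 43, 2, 34, 6] -> max=43
step 6: append 67 -> window=[43, 2, 34, 6, 67] -> max=67
step 7: append 71 -> window=[2, 34, 6, 67, 71] -> max=71
step 8: append 13 -> window=[34, 6, 67, 71, 13] -> max=71
step 9: append 43 -> window=[6, 67, 71, 13, 43] -> max=71
step 10: append 54 -> window=[67, 71, 13, 43, 54] -> max=71
step 11: append 28 -> window=[71, 13, 43, 54, 28] -> max=71
step 12: append 3 -> window=[13, 43, 54, 28, 3] -> max=54
step 13: append 47 -> window=[43, 54, 28, 3, 47] -> max=54
step 14: append 65 -> window=[54, 28, 3, 47, 65] -> max=65
step 15: append 46 -> window=[28, 3, 47, 65, 46] -> max=65
Recorded maximums: 43 67 71 71 71 71 71 54 54 65 65
Changes between consecutive maximums: 4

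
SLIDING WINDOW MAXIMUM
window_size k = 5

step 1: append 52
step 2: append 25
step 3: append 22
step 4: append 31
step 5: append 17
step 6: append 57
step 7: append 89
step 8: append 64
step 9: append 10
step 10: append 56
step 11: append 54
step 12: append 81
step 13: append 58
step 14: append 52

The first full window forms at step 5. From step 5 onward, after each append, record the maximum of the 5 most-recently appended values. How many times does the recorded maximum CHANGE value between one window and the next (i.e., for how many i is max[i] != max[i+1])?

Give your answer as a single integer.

Answer: 3

Derivation:
step 1: append 52 -> window=[52] (not full yet)
step 2: append 25 -> window=[52, 25] (not full yet)
step 3: append 22 -> window=[52, 25, 22] (not full yet)
step 4: append 31 -> window=[52, 25, 22, 31] (not full yet)
step 5: append 17 -> window=[52, 25, 22, 31, 17] -> max=52
step 6: append 57 -> window=[25, 22, 31, 17, 57] -> max=57
step 7: append 89 -> window=[22, 31, 17, 57, 89] -> max=89
step 8: append 64 -> window=[31, 17, 57, 89, 64] -> max=89
step 9: append 10 -> window=[17, 57, 89, 64, 10] -> max=89
step 10: append 56 -> window=[57, 89, 64, 10, 56] -> max=89
step 11: append 54 -> window=[89, 64, 10, 56, 54] -> max=89
step 12: append 81 -> window=[64, 10, 56, 54, 81] -> max=81
step 13: append 58 -> window=[10, 56, 54, 81, 58] -> max=81
step 14: append 52 -> window=[56, 54, 81, 58, 52] -> max=81
Recorded maximums: 52 57 89 89 89 89 89 81 81 81
Changes between consecutive maximums: 3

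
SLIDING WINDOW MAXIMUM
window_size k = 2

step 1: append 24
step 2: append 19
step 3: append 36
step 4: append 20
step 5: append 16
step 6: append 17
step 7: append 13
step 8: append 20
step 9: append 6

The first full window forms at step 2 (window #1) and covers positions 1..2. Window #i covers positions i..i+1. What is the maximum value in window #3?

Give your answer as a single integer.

step 1: append 24 -> window=[24] (not full yet)
step 2: append 19 -> window=[24, 19] -> max=24
step 3: append 36 -> window=[19, 36] -> max=36
step 4: append 20 -> window=[36, 20] -> max=36
Window #3 max = 36

Answer: 36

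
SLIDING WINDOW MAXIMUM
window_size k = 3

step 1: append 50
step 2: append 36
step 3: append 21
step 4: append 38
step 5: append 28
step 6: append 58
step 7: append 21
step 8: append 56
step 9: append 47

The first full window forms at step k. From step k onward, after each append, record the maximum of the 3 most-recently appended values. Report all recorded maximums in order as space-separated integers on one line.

Answer: 50 38 38 58 58 58 56

Derivation:
step 1: append 50 -> window=[50] (not full yet)
step 2: append 36 -> window=[50, 36] (not full yet)
step 3: append 21 -> window=[50, 36, 21] -> max=50
step 4: append 38 -> window=[36, 21, 38] -> max=38
step 5: append 28 -> window=[21, 38, 28] -> max=38
step 6: append 58 -> window=[38, 28, 58] -> max=58
step 7: append 21 -> window=[28, 58, 21] -> max=58
step 8: append 56 -> window=[58, 21, 56] -> max=58
step 9: append 47 -> window=[21, 56, 47] -> max=56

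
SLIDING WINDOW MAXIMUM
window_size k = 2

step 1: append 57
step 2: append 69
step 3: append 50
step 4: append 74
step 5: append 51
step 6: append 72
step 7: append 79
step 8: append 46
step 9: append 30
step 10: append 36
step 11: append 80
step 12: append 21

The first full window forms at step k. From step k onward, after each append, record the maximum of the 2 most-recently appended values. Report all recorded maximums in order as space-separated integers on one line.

step 1: append 57 -> window=[57] (not full yet)
step 2: append 69 -> window=[57, 69] -> max=69
step 3: append 50 -> window=[69, 50] -> max=69
step 4: append 74 -> window=[50, 74] -> max=74
step 5: append 51 -> window=[74, 51] -> max=74
step 6: append 72 -> window=[51, 72] -> max=72
step 7: append 79 -> window=[72, 79] -> max=79
step 8: append 46 -> window=[79, 46] -> max=79
step 9: append 30 -> window=[46, 30] -> max=46
step 10: append 36 -> window=[30, 36] -> max=36
step 11: append 80 -> window=[36, 80] -> max=80
step 12: append 21 -> window=[80, 21] -> max=80

Answer: 69 69 74 74 72 79 79 46 36 80 80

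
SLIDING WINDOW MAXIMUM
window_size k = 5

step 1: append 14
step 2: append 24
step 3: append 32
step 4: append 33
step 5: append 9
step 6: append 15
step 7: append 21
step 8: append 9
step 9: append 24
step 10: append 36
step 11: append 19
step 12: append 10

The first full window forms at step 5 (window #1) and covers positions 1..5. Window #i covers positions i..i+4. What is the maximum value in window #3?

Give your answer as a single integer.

step 1: append 14 -> window=[14] (not full yet)
step 2: append 24 -> window=[14, 24] (not full yet)
step 3: append 32 -> window=[14, 24, 32] (not full yet)
step 4: append 33 -> window=[14, 24, 32, 33] (not full yet)
step 5: append 9 -> window=[14, 24, 32, 33, 9] -> max=33
step 6: append 15 -> window=[24, 32, 33, 9, 15] -> max=33
step 7: append 21 -> window=[32, 33, 9, 15, 21] -> max=33
Window #3 max = 33

Answer: 33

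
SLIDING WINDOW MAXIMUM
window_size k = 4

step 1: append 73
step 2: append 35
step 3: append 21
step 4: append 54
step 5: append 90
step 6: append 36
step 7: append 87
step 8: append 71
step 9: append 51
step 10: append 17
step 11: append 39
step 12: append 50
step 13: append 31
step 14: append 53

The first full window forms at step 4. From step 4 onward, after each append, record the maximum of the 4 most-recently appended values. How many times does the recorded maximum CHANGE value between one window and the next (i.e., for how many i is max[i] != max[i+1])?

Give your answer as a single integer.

Answer: 6

Derivation:
step 1: append 73 -> window=[73] (not full yet)
step 2: append 35 -> window=[73, 35] (not full yet)
step 3: append 21 -> window=[73, 35, 21] (not full yet)
step 4: append 54 -> window=[73, 35, 21, 54] -> max=73
step 5: append 90 -> window=[35, 21, 54, 90] -> max=90
step 6: append 36 -> window=[21, 54, 90, 36] -> max=90
step 7: append 87 -> window=[54, 90, 36, 87] -> max=90
step 8: append 71 -> window=[90, 36, 87, 71] -> max=90
step 9: append 51 -> window=[36, 87, 71, 51] -> max=87
step 10: append 17 -> window=[87, 71, 51, 17] -> max=87
step 11: append 39 -> window=[71, 51, 17, 39] -> max=71
step 12: append 50 -> window=[51, 17, 39, 50] -> max=51
step 13: append 31 -> window=[17, 39, 50, 31] -> max=50
step 14: append 53 -> window=[39, 50, 31, 53] -> max=53
Recorded maximums: 73 90 90 90 90 87 87 71 51 50 53
Changes between consecutive maximums: 6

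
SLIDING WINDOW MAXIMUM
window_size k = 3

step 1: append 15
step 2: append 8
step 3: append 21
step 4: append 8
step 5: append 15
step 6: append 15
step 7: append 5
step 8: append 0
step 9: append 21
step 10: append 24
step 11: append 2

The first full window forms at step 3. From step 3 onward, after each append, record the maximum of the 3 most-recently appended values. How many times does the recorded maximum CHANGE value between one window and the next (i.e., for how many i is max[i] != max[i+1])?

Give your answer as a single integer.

step 1: append 15 -> window=[15] (not full yet)
step 2: append 8 -> window=[15, 8] (not full yet)
step 3: append 21 -> window=[15, 8, 21] -> max=21
step 4: append 8 -> window=[8, 21, 8] -> max=21
step 5: append 15 -> window=[21, 8, 15] -> max=21
step 6: append 15 -> window=[8, 15, 15] -> max=15
step 7: append 5 -> window=[15, 15, 5] -> max=15
step 8: append 0 -> window=[15, 5, 0] -> max=15
step 9: append 21 -> window=[5, 0, 21] -> max=21
step 10: append 24 -> window=[0, 21, 24] -> max=24
step 11: append 2 -> window=[21, 24, 2] -> max=24
Recorded maximums: 21 21 21 15 15 15 21 24 24
Changes between consecutive maximums: 3

Answer: 3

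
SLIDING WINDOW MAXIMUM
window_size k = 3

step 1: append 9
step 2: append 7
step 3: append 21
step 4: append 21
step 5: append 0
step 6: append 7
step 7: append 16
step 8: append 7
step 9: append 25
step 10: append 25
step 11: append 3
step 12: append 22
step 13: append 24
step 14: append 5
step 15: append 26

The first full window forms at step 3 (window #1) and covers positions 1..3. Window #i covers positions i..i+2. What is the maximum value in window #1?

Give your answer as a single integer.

step 1: append 9 -> window=[9] (not full yet)
step 2: append 7 -> window=[9, 7] (not full yet)
step 3: append 21 -> window=[9, 7, 21] -> max=21
Window #1 max = 21

Answer: 21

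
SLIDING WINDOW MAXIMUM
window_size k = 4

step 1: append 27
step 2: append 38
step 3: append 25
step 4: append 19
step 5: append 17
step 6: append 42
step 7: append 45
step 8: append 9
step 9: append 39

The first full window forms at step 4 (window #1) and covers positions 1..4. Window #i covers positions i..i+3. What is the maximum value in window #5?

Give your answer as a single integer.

step 1: append 27 -> window=[27] (not full yet)
step 2: append 38 -> window=[27, 38] (not full yet)
step 3: append 25 -> window=[27, 38, 25] (not full yet)
step 4: append 19 -> window=[27, 38, 25, 19] -> max=38
step 5: append 17 -> window=[38, 25, 19, 17] -> max=38
step 6: append 42 -> window=[25, 19, 17, 42] -> max=42
step 7: append 45 -> window=[19, 17, 42, 45] -> max=45
step 8: append 9 -> window=[17, 42, 45, 9] -> max=45
Window #5 max = 45

Answer: 45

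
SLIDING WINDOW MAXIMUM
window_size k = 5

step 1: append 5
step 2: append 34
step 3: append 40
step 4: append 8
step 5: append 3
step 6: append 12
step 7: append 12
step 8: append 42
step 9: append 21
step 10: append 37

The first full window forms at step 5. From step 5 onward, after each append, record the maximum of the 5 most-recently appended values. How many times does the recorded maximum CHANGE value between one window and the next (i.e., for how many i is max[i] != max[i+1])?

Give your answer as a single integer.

Answer: 1

Derivation:
step 1: append 5 -> window=[5] (not full yet)
step 2: append 34 -> window=[5, 34] (not full yet)
step 3: append 40 -> window=[5, 34, 40] (not full yet)
step 4: append 8 -> window=[5, 34, 40, 8] (not full yet)
step 5: append 3 -> window=[5, 34, 40, 8, 3] -> max=40
step 6: append 12 -> window=[34, 40, 8, 3, 12] -> max=40
step 7: append 12 -> window=[40, 8, 3, 12, 12] -> max=40
step 8: append 42 -> window=[8, 3, 12, 12, 42] -> max=42
step 9: append 21 -> window=[3, 12, 12, 42, 21] -> max=42
step 10: append 37 -> window=[12, 12, 42, 21, 37] -> max=42
Recorded maximums: 40 40 40 42 42 42
Changes between consecutive maximums: 1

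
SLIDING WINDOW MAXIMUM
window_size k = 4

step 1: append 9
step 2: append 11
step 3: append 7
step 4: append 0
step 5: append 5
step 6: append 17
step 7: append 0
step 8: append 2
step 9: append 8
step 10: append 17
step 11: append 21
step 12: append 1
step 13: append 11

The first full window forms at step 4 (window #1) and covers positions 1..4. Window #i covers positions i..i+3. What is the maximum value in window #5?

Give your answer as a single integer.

Answer: 17

Derivation:
step 1: append 9 -> window=[9] (not full yet)
step 2: append 11 -> window=[9, 11] (not full yet)
step 3: append 7 -> window=[9, 11, 7] (not full yet)
step 4: append 0 -> window=[9, 11, 7, 0] -> max=11
step 5: append 5 -> window=[11, 7, 0, 5] -> max=11
step 6: append 17 -> window=[7, 0, 5, 17] -> max=17
step 7: append 0 -> window=[0, 5, 17, 0] -> max=17
step 8: append 2 -> window=[5, 17, 0, 2] -> max=17
Window #5 max = 17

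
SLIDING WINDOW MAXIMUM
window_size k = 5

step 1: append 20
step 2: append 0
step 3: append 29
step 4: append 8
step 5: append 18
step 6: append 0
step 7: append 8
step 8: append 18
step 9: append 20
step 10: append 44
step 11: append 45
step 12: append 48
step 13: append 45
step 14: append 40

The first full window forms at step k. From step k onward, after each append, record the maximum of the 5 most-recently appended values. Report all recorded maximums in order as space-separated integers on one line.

step 1: append 20 -> window=[20] (not full yet)
step 2: append 0 -> window=[20, 0] (not full yet)
step 3: append 29 -> window=[20, 0, 29] (not full yet)
step 4: append 8 -> window=[20, 0, 29, 8] (not full yet)
step 5: append 18 -> window=[20, 0, 29, 8, 18] -> max=29
step 6: append 0 -> window=[0, 29, 8, 18, 0] -> max=29
step 7: append 8 -> window=[29, 8, 18, 0, 8] -> max=29
step 8: append 18 -> window=[8, 18, 0, 8, 18] -> max=18
step 9: append 20 -> window=[18, 0, 8, 18, 20] -> max=20
step 10: append 44 -> window=[0, 8, 18, 20, 44] -> max=44
step 11: append 45 -> window=[8, 18, 20, 44, 45] -> max=45
step 12: append 48 -> window=[18, 20, 44, 45, 48] -> max=48
step 13: append 45 -> window=[20, 44, 45, 48, 45] -> max=48
step 14: append 40 -> window=[44, 45, 48, 45, 40] -> max=48

Answer: 29 29 29 18 20 44 45 48 48 48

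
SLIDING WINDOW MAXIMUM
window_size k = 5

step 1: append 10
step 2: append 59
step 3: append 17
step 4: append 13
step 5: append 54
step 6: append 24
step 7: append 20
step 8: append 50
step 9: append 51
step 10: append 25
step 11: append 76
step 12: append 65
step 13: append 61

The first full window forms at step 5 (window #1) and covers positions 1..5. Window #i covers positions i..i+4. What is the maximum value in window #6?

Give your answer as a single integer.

Answer: 51

Derivation:
step 1: append 10 -> window=[10] (not full yet)
step 2: append 59 -> window=[10, 59] (not full yet)
step 3: append 17 -> window=[10, 59, 17] (not full yet)
step 4: append 13 -> window=[10, 59, 17, 13] (not full yet)
step 5: append 54 -> window=[10, 59, 17, 13, 54] -> max=59
step 6: append 24 -> window=[59, 17, 13, 54, 24] -> max=59
step 7: append 20 -> window=[17, 13, 54, 24, 20] -> max=54
step 8: append 50 -> window=[13, 54, 24, 20, 50] -> max=54
step 9: append 51 -> window=[54, 24, 20, 50, 51] -> max=54
step 10: append 25 -> window=[24, 20, 50, 51, 25] -> max=51
Window #6 max = 51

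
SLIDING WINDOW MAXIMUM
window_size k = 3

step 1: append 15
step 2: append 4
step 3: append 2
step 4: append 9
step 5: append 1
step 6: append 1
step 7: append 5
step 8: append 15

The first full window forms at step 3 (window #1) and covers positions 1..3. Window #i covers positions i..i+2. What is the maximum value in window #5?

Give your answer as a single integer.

Answer: 5

Derivation:
step 1: append 15 -> window=[15] (not full yet)
step 2: append 4 -> window=[15, 4] (not full yet)
step 3: append 2 -> window=[15, 4, 2] -> max=15
step 4: append 9 -> window=[4, 2, 9] -> max=9
step 5: append 1 -> window=[2, 9, 1] -> max=9
step 6: append 1 -> window=[9, 1, 1] -> max=9
step 7: append 5 -> window=[1, 1, 5] -> max=5
Window #5 max = 5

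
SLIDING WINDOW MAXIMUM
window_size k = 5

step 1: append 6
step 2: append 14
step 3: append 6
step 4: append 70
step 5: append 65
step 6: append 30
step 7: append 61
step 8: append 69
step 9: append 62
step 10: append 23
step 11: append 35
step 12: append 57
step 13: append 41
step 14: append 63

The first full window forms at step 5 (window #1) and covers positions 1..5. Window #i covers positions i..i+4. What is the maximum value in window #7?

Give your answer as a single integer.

step 1: append 6 -> window=[6] (not full yet)
step 2: append 14 -> window=[6, 14] (not full yet)
step 3: append 6 -> window=[6, 14, 6] (not full yet)
step 4: append 70 -> window=[6, 14, 6, 70] (not full yet)
step 5: append 65 -> window=[6, 14, 6, 70, 65] -> max=70
step 6: append 30 -> window=[14, 6, 70, 65, 30] -> max=70
step 7: append 61 -> window=[6, 70, 65, 30, 61] -> max=70
step 8: append 69 -> window=[70, 65, 30, 61, 69] -> max=70
step 9: append 62 -> window=[65, 30, 61, 69, 62] -> max=69
step 10: append 23 -> window=[30, 61, 69, 62, 23] -> max=69
step 11: append 35 -> window=[61, 69, 62, 23, 35] -> max=69
Window #7 max = 69

Answer: 69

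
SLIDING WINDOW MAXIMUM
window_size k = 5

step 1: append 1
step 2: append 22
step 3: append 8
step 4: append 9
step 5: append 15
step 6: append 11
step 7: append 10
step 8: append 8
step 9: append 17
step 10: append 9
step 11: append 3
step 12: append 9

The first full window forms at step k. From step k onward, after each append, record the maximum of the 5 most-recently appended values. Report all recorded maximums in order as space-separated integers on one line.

step 1: append 1 -> window=[1] (not full yet)
step 2: append 22 -> window=[1, 22] (not full yet)
step 3: append 8 -> window=[1, 22, 8] (not full yet)
step 4: append 9 -> window=[1, 22, 8, 9] (not full yet)
step 5: append 15 -> window=[1, 22, 8, 9, 15] -> max=22
step 6: append 11 -> window=[22, 8, 9, 15, 11] -> max=22
step 7: append 10 -> window=[8, 9, 15, 11, 10] -> max=15
step 8: append 8 -> window=[9, 15, 11, 10, 8] -> max=15
step 9: append 17 -> window=[15, 11, 10, 8, 17] -> max=17
step 10: append 9 -> window=[11, 10, 8, 17, 9] -> max=17
step 11: append 3 -> window=[10, 8, 17, 9, 3] -> max=17
step 12: append 9 -> window=[8, 17, 9, 3, 9] -> max=17

Answer: 22 22 15 15 17 17 17 17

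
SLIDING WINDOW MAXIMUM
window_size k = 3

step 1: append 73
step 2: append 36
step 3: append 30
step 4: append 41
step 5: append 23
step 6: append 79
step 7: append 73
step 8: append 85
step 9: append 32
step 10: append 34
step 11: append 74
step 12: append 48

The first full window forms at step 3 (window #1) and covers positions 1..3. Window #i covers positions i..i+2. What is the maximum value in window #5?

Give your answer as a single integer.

Answer: 79

Derivation:
step 1: append 73 -> window=[73] (not full yet)
step 2: append 36 -> window=[73, 36] (not full yet)
step 3: append 30 -> window=[73, 36, 30] -> max=73
step 4: append 41 -> window=[36, 30, 41] -> max=41
step 5: append 23 -> window=[30, 41, 23] -> max=41
step 6: append 79 -> window=[41, 23, 79] -> max=79
step 7: append 73 -> window=[23, 79, 73] -> max=79
Window #5 max = 79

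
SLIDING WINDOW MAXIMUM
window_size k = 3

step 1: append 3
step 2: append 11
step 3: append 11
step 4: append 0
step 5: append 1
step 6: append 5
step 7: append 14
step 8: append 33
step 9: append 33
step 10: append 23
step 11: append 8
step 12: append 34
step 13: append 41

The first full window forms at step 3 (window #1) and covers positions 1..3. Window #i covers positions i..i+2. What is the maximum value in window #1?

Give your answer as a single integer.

step 1: append 3 -> window=[3] (not full yet)
step 2: append 11 -> window=[3, 11] (not full yet)
step 3: append 11 -> window=[3, 11, 11] -> max=11
Window #1 max = 11

Answer: 11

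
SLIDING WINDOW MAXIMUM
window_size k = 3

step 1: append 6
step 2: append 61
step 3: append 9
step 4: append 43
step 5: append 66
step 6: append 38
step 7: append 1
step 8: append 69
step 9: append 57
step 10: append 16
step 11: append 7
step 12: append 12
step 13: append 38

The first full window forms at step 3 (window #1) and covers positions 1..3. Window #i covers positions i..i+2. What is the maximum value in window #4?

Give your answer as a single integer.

Answer: 66

Derivation:
step 1: append 6 -> window=[6] (not full yet)
step 2: append 61 -> window=[6, 61] (not full yet)
step 3: append 9 -> window=[6, 61, 9] -> max=61
step 4: append 43 -> window=[61, 9, 43] -> max=61
step 5: append 66 -> window=[9, 43, 66] -> max=66
step 6: append 38 -> window=[43, 66, 38] -> max=66
Window #4 max = 66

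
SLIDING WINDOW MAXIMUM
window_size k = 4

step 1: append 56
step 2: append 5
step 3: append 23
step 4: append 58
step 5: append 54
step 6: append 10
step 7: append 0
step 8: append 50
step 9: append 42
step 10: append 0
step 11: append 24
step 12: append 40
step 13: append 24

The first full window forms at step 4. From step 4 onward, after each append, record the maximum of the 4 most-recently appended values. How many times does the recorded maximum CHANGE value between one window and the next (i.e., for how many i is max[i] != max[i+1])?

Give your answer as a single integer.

Answer: 4

Derivation:
step 1: append 56 -> window=[56] (not full yet)
step 2: append 5 -> window=[56, 5] (not full yet)
step 3: append 23 -> window=[56, 5, 23] (not full yet)
step 4: append 58 -> window=[56, 5, 23, 58] -> max=58
step 5: append 54 -> window=[5, 23, 58, 54] -> max=58
step 6: append 10 -> window=[23, 58, 54, 10] -> max=58
step 7: append 0 -> window=[58, 54, 10, 0] -> max=58
step 8: append 50 -> window=[54, 10, 0, 50] -> max=54
step 9: append 42 -> window=[10, 0, 50, 42] -> max=50
step 10: append 0 -> window=[0, 50, 42, 0] -> max=50
step 11: append 24 -> window=[50, 42, 0, 24] -> max=50
step 12: append 40 -> window=[42, 0, 24, 40] -> max=42
step 13: append 24 -> window=[0, 24, 40, 24] -> max=40
Recorded maximums: 58 58 58 58 54 50 50 50 42 40
Changes between consecutive maximums: 4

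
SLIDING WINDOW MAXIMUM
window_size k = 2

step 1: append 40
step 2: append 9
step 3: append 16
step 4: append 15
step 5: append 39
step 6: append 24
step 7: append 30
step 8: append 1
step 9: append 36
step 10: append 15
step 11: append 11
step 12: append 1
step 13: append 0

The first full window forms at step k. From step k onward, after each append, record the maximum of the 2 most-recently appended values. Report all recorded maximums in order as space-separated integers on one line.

Answer: 40 16 16 39 39 30 30 36 36 15 11 1

Derivation:
step 1: append 40 -> window=[40] (not full yet)
step 2: append 9 -> window=[40, 9] -> max=40
step 3: append 16 -> window=[9, 16] -> max=16
step 4: append 15 -> window=[16, 15] -> max=16
step 5: append 39 -> window=[15, 39] -> max=39
step 6: append 24 -> window=[39, 24] -> max=39
step 7: append 30 -> window=[24, 30] -> max=30
step 8: append 1 -> window=[30, 1] -> max=30
step 9: append 36 -> window=[1, 36] -> max=36
step 10: append 15 -> window=[36, 15] -> max=36
step 11: append 11 -> window=[15, 11] -> max=15
step 12: append 1 -> window=[11, 1] -> max=11
step 13: append 0 -> window=[1, 0] -> max=1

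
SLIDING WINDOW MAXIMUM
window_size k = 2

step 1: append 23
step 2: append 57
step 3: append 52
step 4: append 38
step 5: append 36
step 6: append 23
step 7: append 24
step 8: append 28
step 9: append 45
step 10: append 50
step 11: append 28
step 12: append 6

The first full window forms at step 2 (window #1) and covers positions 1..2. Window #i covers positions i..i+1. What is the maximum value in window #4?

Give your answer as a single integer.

Answer: 38

Derivation:
step 1: append 23 -> window=[23] (not full yet)
step 2: append 57 -> window=[23, 57] -> max=57
step 3: append 52 -> window=[57, 52] -> max=57
step 4: append 38 -> window=[52, 38] -> max=52
step 5: append 36 -> window=[38, 36] -> max=38
Window #4 max = 38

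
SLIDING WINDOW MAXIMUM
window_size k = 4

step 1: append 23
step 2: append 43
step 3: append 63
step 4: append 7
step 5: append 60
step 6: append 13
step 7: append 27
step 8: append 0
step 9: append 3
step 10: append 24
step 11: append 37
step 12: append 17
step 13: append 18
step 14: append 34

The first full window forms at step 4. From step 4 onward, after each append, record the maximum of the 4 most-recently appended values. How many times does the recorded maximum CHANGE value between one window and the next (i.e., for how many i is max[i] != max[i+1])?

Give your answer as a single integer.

Answer: 3

Derivation:
step 1: append 23 -> window=[23] (not full yet)
step 2: append 43 -> window=[23, 43] (not full yet)
step 3: append 63 -> window=[23, 43, 63] (not full yet)
step 4: append 7 -> window=[23, 43, 63, 7] -> max=63
step 5: append 60 -> window=[43, 63, 7, 60] -> max=63
step 6: append 13 -> window=[63, 7, 60, 13] -> max=63
step 7: append 27 -> window=[7, 60, 13, 27] -> max=60
step 8: append 0 -> window=[60, 13, 27, 0] -> max=60
step 9: append 3 -> window=[13, 27, 0, 3] -> max=27
step 10: append 24 -> window=[27, 0, 3, 24] -> max=27
step 11: append 37 -> window=[0, 3, 24, 37] -> max=37
step 12: append 17 -> window=[3, 24, 37, 17] -> max=37
step 13: append 18 -> window=[24, 37, 17, 18] -> max=37
step 14: append 34 -> window=[37, 17, 18, 34] -> max=37
Recorded maximums: 63 63 63 60 60 27 27 37 37 37 37
Changes between consecutive maximums: 3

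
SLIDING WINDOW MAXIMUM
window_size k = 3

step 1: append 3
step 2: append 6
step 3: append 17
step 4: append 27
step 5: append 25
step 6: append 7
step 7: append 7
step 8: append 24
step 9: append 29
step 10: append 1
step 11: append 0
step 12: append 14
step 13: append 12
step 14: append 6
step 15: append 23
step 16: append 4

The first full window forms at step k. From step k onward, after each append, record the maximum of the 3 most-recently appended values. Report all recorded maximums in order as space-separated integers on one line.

step 1: append 3 -> window=[3] (not full yet)
step 2: append 6 -> window=[3, 6] (not full yet)
step 3: append 17 -> window=[3, 6, 17] -> max=17
step 4: append 27 -> window=[6, 17, 27] -> max=27
step 5: append 25 -> window=[17, 27, 25] -> max=27
step 6: append 7 -> window=[27, 25, 7] -> max=27
step 7: append 7 -> window=[25, 7, 7] -> max=25
step 8: append 24 -> window=[7, 7, 24] -> max=24
step 9: append 29 -> window=[7, 24, 29] -> max=29
step 10: append 1 -> window=[24, 29, 1] -> max=29
step 11: append 0 -> window=[29, 1, 0] -> max=29
step 12: append 14 -> window=[1, 0, 14] -> max=14
step 13: append 12 -> window=[0, 14, 12] -> max=14
step 14: append 6 -> window=[14, 12, 6] -> max=14
step 15: append 23 -> window=[12, 6, 23] -> max=23
step 16: append 4 -> window=[6, 23, 4] -> max=23

Answer: 17 27 27 27 25 24 29 29 29 14 14 14 23 23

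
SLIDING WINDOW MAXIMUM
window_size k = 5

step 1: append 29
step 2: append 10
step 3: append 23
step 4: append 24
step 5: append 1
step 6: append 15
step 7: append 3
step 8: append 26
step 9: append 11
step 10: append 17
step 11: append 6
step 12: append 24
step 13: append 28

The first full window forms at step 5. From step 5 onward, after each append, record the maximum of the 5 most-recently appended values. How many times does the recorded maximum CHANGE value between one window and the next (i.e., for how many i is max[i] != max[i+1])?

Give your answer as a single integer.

step 1: append 29 -> window=[29] (not full yet)
step 2: append 10 -> window=[29, 10] (not full yet)
step 3: append 23 -> window=[29, 10, 23] (not full yet)
step 4: append 24 -> window=[29, 10, 23, 24] (not full yet)
step 5: append 1 -> window=[29, 10, 23, 24, 1] -> max=29
step 6: append 15 -> window=[10, 23, 24, 1, 15] -> max=24
step 7: append 3 -> window=[23, 24, 1, 15, 3] -> max=24
step 8: append 26 -> window=[24, 1, 15, 3, 26] -> max=26
step 9: append 11 -> window=[1, 15, 3, 26, 11] -> max=26
step 10: append 17 -> window=[15, 3, 26, 11, 17] -> max=26
step 11: append 6 -> window=[3, 26, 11, 17, 6] -> max=26
step 12: append 24 -> window=[26, 11, 17, 6, 24] -> max=26
step 13: append 28 -> window=[11, 17, 6, 24, 28] -> max=28
Recorded maximums: 29 24 24 26 26 26 26 26 28
Changes between consecutive maximums: 3

Answer: 3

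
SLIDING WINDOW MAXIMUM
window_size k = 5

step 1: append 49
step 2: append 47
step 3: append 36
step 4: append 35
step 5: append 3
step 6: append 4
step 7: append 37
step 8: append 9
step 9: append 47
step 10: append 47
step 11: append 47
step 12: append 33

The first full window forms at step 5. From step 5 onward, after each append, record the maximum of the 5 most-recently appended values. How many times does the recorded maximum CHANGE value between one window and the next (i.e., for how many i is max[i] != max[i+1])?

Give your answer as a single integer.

Answer: 3

Derivation:
step 1: append 49 -> window=[49] (not full yet)
step 2: append 47 -> window=[49, 47] (not full yet)
step 3: append 36 -> window=[49, 47, 36] (not full yet)
step 4: append 35 -> window=[49, 47, 36, 35] (not full yet)
step 5: append 3 -> window=[49, 47, 36, 35, 3] -> max=49
step 6: append 4 -> window=[47, 36, 35, 3, 4] -> max=47
step 7: append 37 -> window=[36, 35, 3, 4, 37] -> max=37
step 8: append 9 -> window=[35, 3, 4, 37, 9] -> max=37
step 9: append 47 -> window=[3, 4, 37, 9, 47] -> max=47
step 10: append 47 -> window=[4, 37, 9, 47, 47] -> max=47
step 11: append 47 -> window=[37, 9, 47, 47, 47] -> max=47
step 12: append 33 -> window=[9, 47, 47, 47, 33] -> max=47
Recorded maximums: 49 47 37 37 47 47 47 47
Changes between consecutive maximums: 3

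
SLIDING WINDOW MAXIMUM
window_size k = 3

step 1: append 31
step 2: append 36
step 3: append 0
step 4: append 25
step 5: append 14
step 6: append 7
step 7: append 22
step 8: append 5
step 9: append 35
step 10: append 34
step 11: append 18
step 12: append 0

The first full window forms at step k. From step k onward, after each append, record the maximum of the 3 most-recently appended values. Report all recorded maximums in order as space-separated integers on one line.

Answer: 36 36 25 25 22 22 35 35 35 34

Derivation:
step 1: append 31 -> window=[31] (not full yet)
step 2: append 36 -> window=[31, 36] (not full yet)
step 3: append 0 -> window=[31, 36, 0] -> max=36
step 4: append 25 -> window=[36, 0, 25] -> max=36
step 5: append 14 -> window=[0, 25, 14] -> max=25
step 6: append 7 -> window=[25, 14, 7] -> max=25
step 7: append 22 -> window=[14, 7, 22] -> max=22
step 8: append 5 -> window=[7, 22, 5] -> max=22
step 9: append 35 -> window=[22, 5, 35] -> max=35
step 10: append 34 -> window=[5, 35, 34] -> max=35
step 11: append 18 -> window=[35, 34, 18] -> max=35
step 12: append 0 -> window=[34, 18, 0] -> max=34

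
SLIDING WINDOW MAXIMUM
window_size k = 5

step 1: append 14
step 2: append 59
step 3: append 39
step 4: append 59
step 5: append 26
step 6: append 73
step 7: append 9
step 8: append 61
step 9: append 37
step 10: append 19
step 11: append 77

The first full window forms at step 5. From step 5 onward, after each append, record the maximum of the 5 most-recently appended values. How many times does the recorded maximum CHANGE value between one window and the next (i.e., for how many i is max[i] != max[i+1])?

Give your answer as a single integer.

step 1: append 14 -> window=[14] (not full yet)
step 2: append 59 -> window=[14, 59] (not full yet)
step 3: append 39 -> window=[14, 59, 39] (not full yet)
step 4: append 59 -> window=[14, 59, 39, 59] (not full yet)
step 5: append 26 -> window=[14, 59, 39, 59, 26] -> max=59
step 6: append 73 -> window=[59, 39, 59, 26, 73] -> max=73
step 7: append 9 -> window=[39, 59, 26, 73, 9] -> max=73
step 8: append 61 -> window=[59, 26, 73, 9, 61] -> max=73
step 9: append 37 -> window=[26, 73, 9, 61, 37] -> max=73
step 10: append 19 -> window=[73, 9, 61, 37, 19] -> max=73
step 11: append 77 -> window=[9, 61, 37, 19, 77] -> max=77
Recorded maximums: 59 73 73 73 73 73 77
Changes between consecutive maximums: 2

Answer: 2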